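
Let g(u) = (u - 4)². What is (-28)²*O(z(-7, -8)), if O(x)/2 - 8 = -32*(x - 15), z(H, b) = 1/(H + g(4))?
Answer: 772352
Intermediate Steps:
g(u) = (-4 + u)²
z(H, b) = 1/H (z(H, b) = 1/(H + (-4 + 4)²) = 1/(H + 0²) = 1/(H + 0) = 1/H)
O(x) = 976 - 64*x (O(x) = 16 + 2*(-32*(x - 15)) = 16 + 2*(-32*(-15 + x)) = 16 + 2*(480 - 32*x) = 16 + (960 - 64*x) = 976 - 64*x)
(-28)²*O(z(-7, -8)) = (-28)²*(976 - 64/(-7)) = 784*(976 - 64*(-⅐)) = 784*(976 + 64/7) = 784*(6896/7) = 772352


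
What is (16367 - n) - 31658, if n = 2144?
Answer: -17435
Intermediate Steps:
(16367 - n) - 31658 = (16367 - 1*2144) - 31658 = (16367 - 2144) - 31658 = 14223 - 31658 = -17435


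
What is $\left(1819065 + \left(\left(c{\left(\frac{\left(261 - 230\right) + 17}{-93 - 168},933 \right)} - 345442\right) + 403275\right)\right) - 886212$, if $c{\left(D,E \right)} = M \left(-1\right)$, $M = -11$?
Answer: $990697$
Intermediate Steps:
$c{\left(D,E \right)} = 11$ ($c{\left(D,E \right)} = \left(-11\right) \left(-1\right) = 11$)
$\left(1819065 + \left(\left(c{\left(\frac{\left(261 - 230\right) + 17}{-93 - 168},933 \right)} - 345442\right) + 403275\right)\right) - 886212 = \left(1819065 + \left(\left(11 - 345442\right) + 403275\right)\right) - 886212 = \left(1819065 + \left(-345431 + 403275\right)\right) - 886212 = \left(1819065 + 57844\right) - 886212 = 1876909 - 886212 = 990697$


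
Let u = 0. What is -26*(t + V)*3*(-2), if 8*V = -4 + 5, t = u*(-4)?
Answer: 39/2 ≈ 19.500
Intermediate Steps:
t = 0 (t = 0*(-4) = 0)
V = 1/8 (V = (-4 + 5)/8 = (1/8)*1 = 1/8 ≈ 0.12500)
-26*(t + V)*3*(-2) = -26*(0 + 1/8)*3*(-2) = -13*3/4*(-2) = -26*3/8*(-2) = -39/4*(-2) = 39/2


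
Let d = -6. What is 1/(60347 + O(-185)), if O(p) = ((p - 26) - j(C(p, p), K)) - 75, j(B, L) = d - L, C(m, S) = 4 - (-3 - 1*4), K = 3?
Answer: 1/60070 ≈ 1.6647e-5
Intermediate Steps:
C(m, S) = 11 (C(m, S) = 4 - (-3 - 4) = 4 - 1*(-7) = 4 + 7 = 11)
j(B, L) = -6 - L
O(p) = -92 + p (O(p) = ((p - 26) - (-6 - 1*3)) - 75 = ((-26 + p) - (-6 - 3)) - 75 = ((-26 + p) - 1*(-9)) - 75 = ((-26 + p) + 9) - 75 = (-17 + p) - 75 = -92 + p)
1/(60347 + O(-185)) = 1/(60347 + (-92 - 185)) = 1/(60347 - 277) = 1/60070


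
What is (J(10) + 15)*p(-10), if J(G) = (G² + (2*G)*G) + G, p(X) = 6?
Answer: 1950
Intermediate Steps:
J(G) = G + 3*G² (J(G) = (G² + 2*G²) + G = 3*G² + G = G + 3*G²)
(J(10) + 15)*p(-10) = (10*(1 + 3*10) + 15)*6 = (10*(1 + 30) + 15)*6 = (10*31 + 15)*6 = (310 + 15)*6 = 325*6 = 1950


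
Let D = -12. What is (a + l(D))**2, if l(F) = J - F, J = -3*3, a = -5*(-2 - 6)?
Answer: 1849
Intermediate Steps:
a = 40 (a = -5*(-8) = 40)
J = -9
l(F) = -9 - F
(a + l(D))**2 = (40 + (-9 - 1*(-12)))**2 = (40 + (-9 + 12))**2 = (40 + 3)**2 = 43**2 = 1849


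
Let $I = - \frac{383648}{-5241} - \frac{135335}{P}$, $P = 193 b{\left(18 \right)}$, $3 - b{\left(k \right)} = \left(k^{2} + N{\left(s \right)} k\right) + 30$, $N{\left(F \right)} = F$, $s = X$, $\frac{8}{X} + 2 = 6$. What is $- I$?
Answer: $- \frac{9788114501}{130485177} \approx -75.013$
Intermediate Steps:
$X = 2$ ($X = \frac{8}{-2 + 6} = \frac{8}{4} = 8 \cdot \frac{1}{4} = 2$)
$s = 2$
$b{\left(k \right)} = -27 - k^{2} - 2 k$ ($b{\left(k \right)} = 3 - \left(\left(k^{2} + 2 k\right) + 30\right) = 3 - \left(30 + k^{2} + 2 k\right) = -27 - k^{2} - 2 k$)
$P = -74691$ ($P = 193 \left(-27 - 18^{2} - 36\right) = 193 \left(-27 - 324 - 36\right) = 193 \left(-387\right) = -74691$)
$I = \frac{9788114501}{130485177}$ ($I = - \frac{383648}{-5241} - \frac{135335}{-74691} = \left(-383648\right) \left(- \frac{1}{5241}\right) - - \frac{135335}{74691} = \frac{383648}{5241} + \frac{135335}{74691} = \frac{9788114501}{130485177} \approx 75.013$)
$- I = \left(-1\right) \frac{9788114501}{130485177} = - \frac{9788114501}{130485177}$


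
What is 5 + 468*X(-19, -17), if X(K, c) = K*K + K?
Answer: 160061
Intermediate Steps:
X(K, c) = K + K**2 (X(K, c) = K**2 + K = K + K**2)
5 + 468*X(-19, -17) = 5 + 468*(-19*(1 - 19)) = 5 + 468*(-19*(-18)) = 5 + 468*342 = 5 + 160056 = 160061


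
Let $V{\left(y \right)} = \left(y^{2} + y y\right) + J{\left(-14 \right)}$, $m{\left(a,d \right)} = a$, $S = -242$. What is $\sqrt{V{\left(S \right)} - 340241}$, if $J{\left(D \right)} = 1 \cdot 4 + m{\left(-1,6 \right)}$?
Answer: $3 i \sqrt{24790} \approx 472.35 i$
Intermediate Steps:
$J{\left(D \right)} = 3$ ($J{\left(D \right)} = 1 \cdot 4 - 1 = 4 - 1 = 3$)
$V{\left(y \right)} = 3 + 2 y^{2}$ ($V{\left(y \right)} = \left(y^{2} + y y\right) + 3 = \left(y^{2} + y^{2}\right) + 3 = 2 y^{2} + 3 = 3 + 2 y^{2}$)
$\sqrt{V{\left(S \right)} - 340241} = \sqrt{\left(3 + 2 \left(-242\right)^{2}\right) - 340241} = \sqrt{\left(3 + 2 \cdot 58564\right) - 340241} = \sqrt{\left(3 + 117128\right) - 340241} = \sqrt{117131 - 340241} = \sqrt{-223110} = 3 i \sqrt{24790}$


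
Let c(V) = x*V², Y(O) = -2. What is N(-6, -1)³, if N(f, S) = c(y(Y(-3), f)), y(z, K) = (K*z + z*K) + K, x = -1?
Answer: -34012224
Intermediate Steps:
y(z, K) = K + 2*K*z (y(z, K) = (K*z + K*z) + K = 2*K*z + K = K + 2*K*z)
c(V) = -V²
N(f, S) = -9*f² (N(f, S) = -(f*(1 + 2*(-2)))² = -(f*(1 - 4))² = -(f*(-3))² = -(-3*f)² = -9*f²)
N(-6, -1)³ = (-9*(-6)²)³ = (-9*36)³ = (-324)³ = -34012224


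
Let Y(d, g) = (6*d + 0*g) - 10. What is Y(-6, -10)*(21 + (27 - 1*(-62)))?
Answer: -5060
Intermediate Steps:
Y(d, g) = -10 + 6*d (Y(d, g) = (6*d + 0) - 10 = 6*d - 10 = -10 + 6*d)
Y(-6, -10)*(21 + (27 - 1*(-62))) = (-10 + 6*(-6))*(21 + (27 - 1*(-62))) = (-10 - 36)*(21 + (27 + 62)) = -46*(21 + 89) = -46*110 = -5060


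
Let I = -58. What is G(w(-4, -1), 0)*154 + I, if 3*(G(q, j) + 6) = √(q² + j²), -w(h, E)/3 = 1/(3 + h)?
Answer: -828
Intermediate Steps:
w(h, E) = -3/(3 + h)
G(q, j) = -6 + √(j² + q²)/3 (G(q, j) = -6 + √(q² + j²)/3 = -6 + √(j² + q²)/3)
G(w(-4, -1), 0)*154 + I = (-6 + √(0² + (-3/(3 - 4))²)/3)*154 - 58 = (-6 + √(0 + (-3/(-1))²)/3)*154 - 58 = (-6 + √(0 + (-3*(-1))²)/3)*154 - 58 = (-6 + √(0 + 3²)/3)*154 - 58 = (-6 + √(0 + 9)/3)*154 - 58 = (-6 + √9/3)*154 - 58 = (-6 + (⅓)*3)*154 - 58 = (-6 + 1)*154 - 58 = -5*154 - 58 = -770 - 58 = -828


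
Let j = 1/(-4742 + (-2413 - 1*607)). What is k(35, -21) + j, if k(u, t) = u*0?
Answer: -1/7762 ≈ -0.00012883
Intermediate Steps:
k(u, t) = 0
j = -1/7762 (j = 1/(-4742 + (-2413 - 607)) = 1/(-4742 - 3020) = 1/(-7762) = -1/7762 ≈ -0.00012883)
k(35, -21) + j = 0 - 1/7762 = -1/7762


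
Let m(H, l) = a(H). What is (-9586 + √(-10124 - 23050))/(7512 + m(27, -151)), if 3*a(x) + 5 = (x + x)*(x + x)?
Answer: -28758/25447 + 9*I*√3686/25447 ≈ -1.1301 + 0.021473*I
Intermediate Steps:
a(x) = -5/3 + 4*x²/3 (a(x) = -5/3 + ((x + x)*(x + x))/3 = -5/3 + ((2*x)*(2*x))/3 = -5/3 + (4*x²)/3 = -5/3 + 4*x²/3)
m(H, l) = -5/3 + 4*H²/3
(-9586 + √(-10124 - 23050))/(7512 + m(27, -151)) = (-9586 + √(-10124 - 23050))/(7512 + (-5/3 + (4/3)*27²)) = (-9586 + √(-33174))/(7512 + (-5/3 + (4/3)*729)) = (-9586 + 3*I*√3686)/(7512 + (-5/3 + 972)) = (-9586 + 3*I*√3686)/(7512 + 2911/3) = (-9586 + 3*I*√3686)/(25447/3) = (-9586 + 3*I*√3686)*(3/25447) = -28758/25447 + 9*I*√3686/25447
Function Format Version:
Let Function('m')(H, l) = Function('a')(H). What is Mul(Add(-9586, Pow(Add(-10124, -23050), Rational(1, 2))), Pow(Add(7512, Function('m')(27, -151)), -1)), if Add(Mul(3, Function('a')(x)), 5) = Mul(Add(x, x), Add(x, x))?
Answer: Add(Rational(-28758, 25447), Mul(Rational(9, 25447), I, Pow(3686, Rational(1, 2)))) ≈ Add(-1.1301, Mul(0.021473, I))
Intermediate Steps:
Function('a')(x) = Add(Rational(-5, 3), Mul(Rational(4, 3), Pow(x, 2))) (Function('a')(x) = Add(Rational(-5, 3), Mul(Rational(1, 3), Mul(Add(x, x), Add(x, x)))) = Add(Rational(-5, 3), Mul(Rational(1, 3), Mul(Mul(2, x), Mul(2, x)))) = Add(Rational(-5, 3), Mul(Rational(1, 3), Mul(4, Pow(x, 2)))) = Add(Rational(-5, 3), Mul(Rational(4, 3), Pow(x, 2))))
Function('m')(H, l) = Add(Rational(-5, 3), Mul(Rational(4, 3), Pow(H, 2)))
Mul(Add(-9586, Pow(Add(-10124, -23050), Rational(1, 2))), Pow(Add(7512, Function('m')(27, -151)), -1)) = Mul(Add(-9586, Pow(Add(-10124, -23050), Rational(1, 2))), Pow(Add(7512, Add(Rational(-5, 3), Mul(Rational(4, 3), Pow(27, 2)))), -1)) = Mul(Add(-9586, Pow(-33174, Rational(1, 2))), Pow(Add(7512, Add(Rational(-5, 3), Mul(Rational(4, 3), 729))), -1)) = Mul(Add(-9586, Mul(3, I, Pow(3686, Rational(1, 2)))), Pow(Add(7512, Add(Rational(-5, 3), 972)), -1)) = Mul(Add(-9586, Mul(3, I, Pow(3686, Rational(1, 2)))), Pow(Add(7512, Rational(2911, 3)), -1)) = Mul(Add(-9586, Mul(3, I, Pow(3686, Rational(1, 2)))), Pow(Rational(25447, 3), -1)) = Mul(Add(-9586, Mul(3, I, Pow(3686, Rational(1, 2)))), Rational(3, 25447)) = Add(Rational(-28758, 25447), Mul(Rational(9, 25447), I, Pow(3686, Rational(1, 2))))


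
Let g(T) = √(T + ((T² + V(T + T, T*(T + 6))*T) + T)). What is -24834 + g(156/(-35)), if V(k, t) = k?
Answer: -24834 + 2*√15522/35 ≈ -24827.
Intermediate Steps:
g(T) = √(2*T + 3*T²) (g(T) = √(T + ((T² + (T + T)*T) + T)) = √(T + ((T² + (2*T)*T) + T)) = √(T + ((T² + 2*T²) + T)) = √(T + (3*T² + T)) = √(T + (T + 3*T²)) = √(2*T + 3*T²))
-24834 + g(156/(-35)) = -24834 + √((156/(-35))*(2 + 3*(156/(-35)))) = -24834 + √((156*(-1/35))*(2 + 3*(156*(-1/35)))) = -24834 + √(-156*(2 + 3*(-156/35))/35) = -24834 + √(-156*(2 - 468/35)/35) = -24834 + √(-156/35*(-398/35)) = -24834 + √(62088/1225) = -24834 + 2*√15522/35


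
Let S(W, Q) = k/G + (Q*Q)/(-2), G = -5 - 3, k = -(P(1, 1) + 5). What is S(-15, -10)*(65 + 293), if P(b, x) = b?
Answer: -35263/2 ≈ -17632.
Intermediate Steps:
k = -6 (k = -(1 + 5) = -1*6 = -6)
G = -8
S(W, Q) = ¾ - Q²/2 (S(W, Q) = -6/(-8) + (Q*Q)/(-2) = -6*(-⅛) + Q²*(-½) = ¾ - Q²/2)
S(-15, -10)*(65 + 293) = (¾ - ½*(-10)²)*(65 + 293) = (¾ - ½*100)*358 = (¾ - 50)*358 = -197/4*358 = -35263/2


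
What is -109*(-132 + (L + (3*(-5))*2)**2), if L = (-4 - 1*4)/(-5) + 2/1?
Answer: -1539516/25 ≈ -61581.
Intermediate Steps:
L = 18/5 (L = (-4 - 4)*(-1/5) + 2*1 = -8*(-1/5) + 2 = 8/5 + 2 = 18/5 ≈ 3.6000)
-109*(-132 + (L + (3*(-5))*2)**2) = -109*(-132 + (18/5 + (3*(-5))*2)**2) = -109*(-132 + (18/5 - 15*2)**2) = -109*(-132 + (18/5 - 30)**2) = -109*(-132 + (-132/5)**2) = -109*(-132 + 17424/25) = -109*14124/25 = -1539516/25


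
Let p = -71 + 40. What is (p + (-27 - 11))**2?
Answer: 4761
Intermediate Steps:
p = -31
(p + (-27 - 11))**2 = (-31 + (-27 - 11))**2 = (-31 - 38)**2 = (-69)**2 = 4761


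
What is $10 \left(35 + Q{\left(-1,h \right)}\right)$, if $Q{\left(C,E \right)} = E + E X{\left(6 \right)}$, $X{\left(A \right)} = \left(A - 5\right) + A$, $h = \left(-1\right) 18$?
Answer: $-1090$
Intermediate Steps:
$h = -18$
$X{\left(A \right)} = -5 + 2 A$ ($X{\left(A \right)} = \left(-5 + A\right) + A = -5 + 2 A$)
$Q{\left(C,E \right)} = 8 E$ ($Q{\left(C,E \right)} = E + E \left(-5 + 2 \cdot 6\right) = E + E \left(-5 + 12\right) = E + E 7 = E + 7 E = 8 E$)
$10 \left(35 + Q{\left(-1,h \right)}\right) = 10 \left(35 + 8 \left(-18\right)\right) = 10 \left(35 - 144\right) = 10 \left(-109\right) = -1090$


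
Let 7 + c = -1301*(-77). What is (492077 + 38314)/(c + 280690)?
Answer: 530391/380860 ≈ 1.3926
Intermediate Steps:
c = 100170 (c = -7 - 1301*(-77) = -7 + 100177 = 100170)
(492077 + 38314)/(c + 280690) = (492077 + 38314)/(100170 + 280690) = 530391/380860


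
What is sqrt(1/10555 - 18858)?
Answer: I*sqrt(2100932524895)/10555 ≈ 137.32*I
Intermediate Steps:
sqrt(1/10555 - 18858) = sqrt(-199046189/10555) = I*sqrt(2100932524895)/10555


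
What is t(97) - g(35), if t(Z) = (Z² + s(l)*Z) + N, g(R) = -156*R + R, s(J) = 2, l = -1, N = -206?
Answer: 14822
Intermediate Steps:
g(R) = -155*R
t(Z) = -206 + Z² + 2*Z (t(Z) = (Z² + 2*Z) - 206 = -206 + Z² + 2*Z)
t(97) - g(35) = (-206 + 97² + 2*97) - (-155)*35 = (-206 + 9409 + 194) - 1*(-5425) = 9397 + 5425 = 14822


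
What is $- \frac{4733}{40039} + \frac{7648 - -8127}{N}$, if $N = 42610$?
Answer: $\frac{85988419}{341212358} \approx 0.25201$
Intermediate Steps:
$- \frac{4733}{40039} + \frac{7648 - -8127}{N} = - \frac{4733}{40039} + \frac{7648 - -8127}{42610} = \left(-4733\right) \frac{1}{40039} + \left(7648 + 8127\right) \frac{1}{42610} = - \frac{4733}{40039} + 15775 \cdot \frac{1}{42610} = - \frac{4733}{40039} + \frac{3155}{8522} = \frac{85988419}{341212358}$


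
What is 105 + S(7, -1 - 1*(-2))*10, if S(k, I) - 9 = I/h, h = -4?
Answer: 385/2 ≈ 192.50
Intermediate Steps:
S(k, I) = 9 - I/4 (S(k, I) = 9 + I/(-4) = 9 + I*(-¼) = 9 - I/4)
105 + S(7, -1 - 1*(-2))*10 = 105 + (9 - (-1 - 1*(-2))/4)*10 = 105 + (9 - (-1 + 2)/4)*10 = 105 + (9 - ¼*1)*10 = 105 + (9 - ¼)*10 = 105 + (35/4)*10 = 105 + 175/2 = 385/2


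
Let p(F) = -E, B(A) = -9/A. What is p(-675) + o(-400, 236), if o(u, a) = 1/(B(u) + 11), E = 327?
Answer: -1441343/4409 ≈ -326.91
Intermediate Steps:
p(F) = -327 (p(F) = -1*327 = -327)
o(u, a) = 1/(11 - 9/u) (o(u, a) = 1/(-9/u + 11) = 1/(11 - 9/u))
p(-675) + o(-400, 236) = -327 - 400/(-9 + 11*(-400)) = -327 - 400/(-9 - 4400) = -327 - 400/(-4409) = -327 - 400*(-1/4409) = -327 + 400/4409 = -1441343/4409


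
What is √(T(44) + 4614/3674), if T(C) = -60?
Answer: I*√198236181/1837 ≈ 7.6645*I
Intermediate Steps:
√(T(44) + 4614/3674) = √(-60 + 4614/3674) = √(-60 + 4614*(1/3674)) = √(-60 + 2307/1837) = √(-107913/1837) = I*√198236181/1837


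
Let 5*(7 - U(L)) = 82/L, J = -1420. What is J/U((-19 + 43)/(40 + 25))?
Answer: 17040/449 ≈ 37.951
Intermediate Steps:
U(L) = 7 - 82/(5*L)
J/U((-19 + 43)/(40 + 25)) = -1420/(7 - 82*(40 + 25)/(-19 + 43)/5) = -1420/(7 - 82/(5*(24/65))) = -1420/(7 - 82/(5*(24*(1/65)))) = -1420/(7 - 82/(5*24/65)) = -1420/(7 - 82/5*65/24) = -1420/(7 - 533/12) = -1420/(-449/12) = -1420*(-12/449) = 17040/449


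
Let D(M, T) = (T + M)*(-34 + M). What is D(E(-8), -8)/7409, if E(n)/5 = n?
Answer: 3552/7409 ≈ 0.47942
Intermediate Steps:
E(n) = 5*n
D(M, T) = (-34 + M)*(M + T) (D(M, T) = (M + T)*(-34 + M) = (-34 + M)*(M + T))
D(E(-8), -8)/7409 = ((5*(-8))**2 - 170*(-8) - 34*(-8) + (5*(-8))*(-8))/7409 = ((-40)**2 - 34*(-40) + 272 - 40*(-8))*(1/7409) = (1600 + 1360 + 272 + 320)*(1/7409) = 3552*(1/7409) = 3552/7409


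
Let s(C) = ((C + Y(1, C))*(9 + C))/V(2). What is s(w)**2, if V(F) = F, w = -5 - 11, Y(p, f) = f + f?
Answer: 28224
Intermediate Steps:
Y(p, f) = 2*f
w = -16
s(C) = 3*C*(9 + C)/2 (s(C) = ((C + 2*C)*(9 + C))/2 = ((3*C)*(9 + C))*(1/2) = (3*C*(9 + C))*(1/2) = 3*C*(9 + C)/2)
s(w)**2 = ((3/2)*(-16)*(9 - 16))**2 = ((3/2)*(-16)*(-7))**2 = 168**2 = 28224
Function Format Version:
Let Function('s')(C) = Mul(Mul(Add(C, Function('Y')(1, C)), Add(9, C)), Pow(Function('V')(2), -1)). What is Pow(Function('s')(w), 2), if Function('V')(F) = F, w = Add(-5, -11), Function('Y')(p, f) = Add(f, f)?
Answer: 28224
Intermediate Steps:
Function('Y')(p, f) = Mul(2, f)
w = -16
Function('s')(C) = Mul(Rational(3, 2), C, Add(9, C)) (Function('s')(C) = Mul(Mul(Add(C, Mul(2, C)), Add(9, C)), Pow(2, -1)) = Mul(Mul(Mul(3, C), Add(9, C)), Rational(1, 2)) = Mul(Mul(3, C, Add(9, C)), Rational(1, 2)) = Mul(Rational(3, 2), C, Add(9, C)))
Pow(Function('s')(w), 2) = Pow(Mul(Rational(3, 2), -16, Add(9, -16)), 2) = Pow(Mul(Rational(3, 2), -16, -7), 2) = Pow(168, 2) = 28224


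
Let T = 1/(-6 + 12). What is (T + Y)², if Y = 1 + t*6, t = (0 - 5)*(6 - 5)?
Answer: 29929/36 ≈ 831.36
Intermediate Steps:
t = -5 (t = -5*1 = -5)
T = ⅙ (T = 1/6 = ⅙ ≈ 0.16667)
Y = -29 (Y = 1 - 5*6 = 1 - 30 = -29)
(T + Y)² = (⅙ - 29)² = (-173/6)² = 29929/36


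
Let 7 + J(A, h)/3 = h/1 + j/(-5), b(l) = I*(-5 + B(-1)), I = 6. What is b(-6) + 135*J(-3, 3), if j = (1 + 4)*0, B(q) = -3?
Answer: -1668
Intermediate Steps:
j = 0 (j = 5*0 = 0)
b(l) = -48 (b(l) = 6*(-5 - 3) = 6*(-8) = -48)
J(A, h) = -21 + 3*h (J(A, h) = -21 + 3*(h/1 + 0/(-5)) = -21 + 3*(h*1 + 0*(-⅕)) = -21 + 3*(h + 0) = -21 + 3*h)
b(-6) + 135*J(-3, 3) = -48 + 135*(-21 + 3*3) = -48 + 135*(-21 + 9) = -48 + 135*(-12) = -48 - 1620 = -1668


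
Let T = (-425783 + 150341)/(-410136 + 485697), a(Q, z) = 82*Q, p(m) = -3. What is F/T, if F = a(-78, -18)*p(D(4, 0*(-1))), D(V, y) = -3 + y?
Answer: -241644078/45907 ≈ -5263.8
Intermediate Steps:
T = -91814/25187 (T = -275442/75561 = -275442*1/75561 = -91814/25187 ≈ -3.6453)
F = 19188 (F = (82*(-78))*(-3) = -6396*(-3) = 19188)
F/T = 19188/(-91814/25187) = 19188*(-25187/91814) = -241644078/45907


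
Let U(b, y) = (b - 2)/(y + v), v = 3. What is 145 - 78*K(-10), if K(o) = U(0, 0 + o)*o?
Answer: 2575/7 ≈ 367.86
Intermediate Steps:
U(b, y) = (-2 + b)/(3 + y) (U(b, y) = (b - 2)/(y + 3) = (-2 + b)/(3 + y))
K(o) = -2*o/(3 + o) (K(o) = ((-2 + 0)/(3 + (0 + o)))*o = (-2/(3 + o))*o = -2*o/(3 + o))
145 - 78*K(-10) = 145 - (-156)*(-10)/(3 - 10) = 145 - (-156)*(-10)/(-7) = 145 - (-156)*(-10)*(-1)/7 = 145 - 78*(-20/7) = 145 + 1560/7 = 2575/7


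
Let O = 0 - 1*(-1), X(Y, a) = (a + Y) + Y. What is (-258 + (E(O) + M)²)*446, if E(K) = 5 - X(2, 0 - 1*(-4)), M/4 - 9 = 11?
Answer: 2529266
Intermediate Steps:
M = 80 (M = 36 + 4*11 = 36 + 44 = 80)
X(Y, a) = a + 2*Y (X(Y, a) = (Y + a) + Y = a + 2*Y)
O = 1 (O = 0 + 1 = 1)
E(K) = -3 (E(K) = 5 - ((0 - 1*(-4)) + 2*2) = 5 - ((0 + 4) + 4) = 5 - (4 + 4) = 5 - 1*8 = 5 - 8 = -3)
(-258 + (E(O) + M)²)*446 = (-258 + (-3 + 80)²)*446 = (-258 + 77²)*446 = (-258 + 5929)*446 = 5671*446 = 2529266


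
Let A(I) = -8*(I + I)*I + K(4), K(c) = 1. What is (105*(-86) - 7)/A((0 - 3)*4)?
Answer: 1291/329 ≈ 3.9240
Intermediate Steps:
A(I) = 1 - 16*I**2 (A(I) = -8*(I + I)*I + 1 = -8*2*I*I + 1 = -16*I**2 + 1 = 1 - 16*I**2)
(105*(-86) - 7)/A((0 - 3)*4) = (105*(-86) - 7)/(1 - 16*16*(0 - 3)**2) = (-9030 - 7)/(1 - 16*(-3*4)**2) = -9037/(1 - 16*(-12)**2) = -9037/(1 - 16*144) = -9037/(1 - 2304) = -9037/(-2303) = -9037*(-1/2303) = 1291/329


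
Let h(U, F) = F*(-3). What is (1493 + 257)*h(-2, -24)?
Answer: 126000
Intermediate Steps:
h(U, F) = -3*F
(1493 + 257)*h(-2, -24) = (1493 + 257)*(-3*(-24)) = 1750*72 = 126000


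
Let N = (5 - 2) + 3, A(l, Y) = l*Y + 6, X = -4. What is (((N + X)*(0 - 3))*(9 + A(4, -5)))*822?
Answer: 24660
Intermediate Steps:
A(l, Y) = 6 + Y*l (A(l, Y) = Y*l + 6 = 6 + Y*l)
N = 6 (N = 3 + 3 = 6)
(((N + X)*(0 - 3))*(9 + A(4, -5)))*822 = (((6 - 4)*(0 - 3))*(9 + (6 - 5*4)))*822 = ((2*(-3))*(9 + (6 - 20)))*822 = -6*(9 - 14)*822 = -6*(-5)*822 = 30*822 = 24660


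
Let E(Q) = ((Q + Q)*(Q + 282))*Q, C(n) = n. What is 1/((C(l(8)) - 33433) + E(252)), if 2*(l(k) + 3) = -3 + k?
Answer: 2/135577677 ≈ 1.4752e-8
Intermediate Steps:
l(k) = -9/2 + k/2 (l(k) = -3 + (-3 + k)/2 = -3 + (-3/2 + k/2) = -9/2 + k/2)
E(Q) = 2*Q²*(282 + Q) (E(Q) = ((2*Q)*(282 + Q))*Q = (2*Q*(282 + Q))*Q = 2*Q²*(282 + Q))
1/((C(l(8)) - 33433) + E(252)) = 1/(((-9/2 + (½)*8) - 33433) + 2*252²*(282 + 252)) = 1/(((-9/2 + 4) - 33433) + 2*63504*534) = 1/((-½ - 33433) + 67822272) = 1/(-66867/2 + 67822272) = 1/(135577677/2) = 2/135577677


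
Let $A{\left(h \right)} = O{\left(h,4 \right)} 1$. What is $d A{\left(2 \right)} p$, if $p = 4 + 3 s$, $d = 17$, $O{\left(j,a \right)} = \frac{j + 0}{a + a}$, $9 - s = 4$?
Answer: $\frac{323}{4} \approx 80.75$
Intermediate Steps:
$s = 5$ ($s = 9 - 4 = 5$)
$O{\left(j,a \right)} = \frac{j}{2 a}$
$A{\left(h \right)} = \frac{h}{8}$ ($A{\left(h \right)} = \frac{h}{2 \cdot 4} \cdot 1 = \frac{1}{2} h \frac{1}{4} \cdot 1 = \frac{h}{8} \cdot 1 = \frac{h}{8}$)
$p = 19$ ($p = 4 + 3 \cdot 5 = 4 + 15 = 19$)
$d A{\left(2 \right)} p = 17 \cdot \frac{1}{8} \cdot 2 \cdot 19 = 17 \cdot \frac{1}{4} \cdot 19 = \frac{17}{4} \cdot 19 = \frac{323}{4}$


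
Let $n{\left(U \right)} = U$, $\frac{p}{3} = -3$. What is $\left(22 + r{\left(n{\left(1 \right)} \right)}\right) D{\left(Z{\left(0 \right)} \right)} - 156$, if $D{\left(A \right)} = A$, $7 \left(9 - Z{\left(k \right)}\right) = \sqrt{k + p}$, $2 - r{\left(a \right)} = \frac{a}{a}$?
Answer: $51 - \frac{69 i}{7} \approx 51.0 - 9.8571 i$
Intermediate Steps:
$p = -9$ ($p = 3 \left(-3\right) = -9$)
$r{\left(a \right)} = 1$ ($r{\left(a \right)} = 2 - \frac{a}{a} = 2 - 1 = 1$)
$Z{\left(k \right)} = 9 - \frac{\sqrt{-9 + k}}{7}$ ($Z{\left(k \right)} = 9 - \frac{\sqrt{k - 9}}{7} = 9 - \frac{\sqrt{-9 + k}}{7}$)
$\left(22 + r{\left(n{\left(1 \right)} \right)}\right) D{\left(Z{\left(0 \right)} \right)} - 156 = \left(22 + 1\right) \left(9 - \frac{\sqrt{-9 + 0}}{7}\right) - 156 = 23 \left(9 - \frac{\sqrt{-9}}{7}\right) - 156 = 23 \left(9 - \frac{3 i}{7}\right) - 156 = \left(207 - \frac{69 i}{7}\right) - 156 = 51 - \frac{69 i}{7}$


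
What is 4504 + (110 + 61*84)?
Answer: 9738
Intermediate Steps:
4504 + (110 + 61*84) = 4504 + (110 + 5124) = 4504 + 5234 = 9738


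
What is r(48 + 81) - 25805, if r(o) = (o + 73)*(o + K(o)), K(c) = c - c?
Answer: 253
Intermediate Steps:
K(c) = 0
r(o) = o*(73 + o) (r(o) = (o + 73)*(o + 0) = (73 + o)*o = o*(73 + o))
r(48 + 81) - 25805 = (48 + 81)*(73 + (48 + 81)) - 25805 = 129*(73 + 129) - 25805 = 129*202 - 25805 = 26058 - 25805 = 253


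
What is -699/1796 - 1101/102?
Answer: -341449/30532 ≈ -11.183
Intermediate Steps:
-699/1796 - 1101/102 = -699*1/1796 - 1101*1/102 = -699/1796 - 367/34 = -341449/30532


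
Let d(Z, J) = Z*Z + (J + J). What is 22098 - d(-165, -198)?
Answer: -4731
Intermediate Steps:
d(Z, J) = Z² + 2*J
22098 - d(-165, -198) = 22098 - ((-165)² + 2*(-198)) = 22098 - (27225 - 396) = 22098 - 1*26829 = 22098 - 26829 = -4731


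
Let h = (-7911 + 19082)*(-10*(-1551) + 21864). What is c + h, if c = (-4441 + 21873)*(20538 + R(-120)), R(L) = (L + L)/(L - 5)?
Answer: 19388920986/25 ≈ 7.7556e+8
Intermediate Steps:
R(L) = 2*L/(-5 + L) (R(L) = (2*L)/(-5 + L) = 2*L/(-5 + L))
h = 417504954 (h = 11171*(15510 + 21864) = 11171*37374 = 417504954)
c = 8951297136/25 (c = (-4441 + 21873)*(20538 + 2*(-120)/(-5 - 120)) = 17432*(20538 + 2*(-120)/(-125)) = 17432*(20538 + 2*(-120)*(-1/125)) = 17432*(20538 + 48/25) = 17432*(513498/25) = 8951297136/25 ≈ 3.5805e+8)
c + h = 8951297136/25 + 417504954 = 19388920986/25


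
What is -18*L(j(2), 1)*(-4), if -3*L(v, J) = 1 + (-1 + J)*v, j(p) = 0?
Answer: -24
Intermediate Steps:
L(v, J) = -1/3 - v*(-1 + J)/3 (L(v, J) = -(1 + (-1 + J)*v)/3 = -(1 + v*(-1 + J))/3 = -1/3 - v*(-1 + J)/3)
-18*L(j(2), 1)*(-4) = -18*(-1/3 + (1/3)*0 - 1/3*1*0)*(-4) = -18*(-1/3 + 0 + 0)*(-4) = -18*(-1/3)*(-4) = 6*(-4) = -24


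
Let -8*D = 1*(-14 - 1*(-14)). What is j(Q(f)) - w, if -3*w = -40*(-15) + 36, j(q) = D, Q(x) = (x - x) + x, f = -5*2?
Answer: 212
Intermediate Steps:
f = -10
Q(x) = x (Q(x) = 0 + x = x)
D = 0 (D = -(-14 - 1*(-14))/8 = -(-14 + 14)/8 = -0/8 = -⅛*0 = 0)
j(q) = 0
w = -212 (w = -(-40*(-15) + 36)/3 = -(600 + 36)/3 = -⅓*636 = -212)
j(Q(f)) - w = 0 - 1*(-212) = 0 + 212 = 212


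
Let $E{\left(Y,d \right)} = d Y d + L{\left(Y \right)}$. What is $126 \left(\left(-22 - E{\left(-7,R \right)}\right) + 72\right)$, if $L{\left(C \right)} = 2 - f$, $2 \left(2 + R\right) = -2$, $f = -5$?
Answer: $13356$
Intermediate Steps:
$R = -3$ ($R = -2 + \frac{1}{2} \left(-2\right) = -2 - 1 = -3$)
$L{\left(C \right)} = 7$ ($L{\left(C \right)} = 2 - -5 = 2 + 5 = 7$)
$E{\left(Y,d \right)} = 7 + Y d^{2}$ ($E{\left(Y,d \right)} = d Y d + 7 = Y d d + 7 = Y d^{2} + 7 = 7 + Y d^{2}$)
$126 \left(\left(-22 - E{\left(-7,R \right)}\right) + 72\right) = 126 \left(\left(-22 - \left(7 - 7 \left(-3\right)^{2}\right)\right) + 72\right) = 126 \left(\left(-22 - \left(7 - 63\right)\right) + 72\right) = 126 \left(\left(-22 - -56\right) + 72\right) = 126 \left(\left(-22 + 56\right) + 72\right) = 126 \left(34 + 72\right) = 126 \cdot 106 = 13356$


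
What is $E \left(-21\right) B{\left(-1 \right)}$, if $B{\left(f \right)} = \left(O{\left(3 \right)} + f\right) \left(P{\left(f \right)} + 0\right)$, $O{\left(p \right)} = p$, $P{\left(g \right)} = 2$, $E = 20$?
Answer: $-1680$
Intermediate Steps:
$B{\left(f \right)} = 6 + 2 f$ ($B{\left(f \right)} = \left(3 + f\right) \left(2 + 0\right) = \left(3 + f\right) 2 = 6 + 2 f$)
$E \left(-21\right) B{\left(-1 \right)} = 20 \left(-21\right) \left(6 + 2 \left(-1\right)\right) = - 420 \left(6 - 2\right) = \left(-420\right) 4 = -1680$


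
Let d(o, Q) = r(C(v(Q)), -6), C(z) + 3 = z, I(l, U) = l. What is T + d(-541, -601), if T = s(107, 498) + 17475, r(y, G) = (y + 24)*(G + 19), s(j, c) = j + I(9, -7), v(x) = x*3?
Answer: -5575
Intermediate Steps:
v(x) = 3*x
s(j, c) = 9 + j (s(j, c) = j + 9 = 9 + j)
C(z) = -3 + z
r(y, G) = (19 + G)*(24 + y) (r(y, G) = (24 + y)*(19 + G) = (19 + G)*(24 + y))
d(o, Q) = 273 + 39*Q (d(o, Q) = 456 + 19*(-3 + 3*Q) + 24*(-6) - 6*(-3 + 3*Q) = 456 + (-57 + 57*Q) - 144 + (18 - 18*Q) = 273 + 39*Q)
T = 17591 (T = (9 + 107) + 17475 = 116 + 17475 = 17591)
T + d(-541, -601) = 17591 + (273 + 39*(-601)) = 17591 + (273 - 23439) = 17591 - 23166 = -5575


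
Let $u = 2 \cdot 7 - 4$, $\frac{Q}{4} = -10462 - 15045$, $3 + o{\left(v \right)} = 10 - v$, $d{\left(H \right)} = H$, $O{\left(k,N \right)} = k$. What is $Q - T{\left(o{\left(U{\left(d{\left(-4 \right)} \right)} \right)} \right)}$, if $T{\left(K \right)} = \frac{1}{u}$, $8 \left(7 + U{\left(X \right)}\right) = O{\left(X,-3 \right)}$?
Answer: $- \frac{1020281}{10} \approx -1.0203 \cdot 10^{5}$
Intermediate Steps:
$U{\left(X \right)} = -7 + \frac{X}{8}$
$o{\left(v \right)} = 7 - v$ ($o{\left(v \right)} = -3 - \left(-10 + v\right) = 7 - v$)
$Q = -102028$ ($Q = 4 \left(-10462 - 15045\right) = 4 \left(-25507\right) = -102028$)
$u = 10$ ($u = 14 - 4 = 10$)
$T{\left(K \right)} = \frac{1}{10}$
$Q - T{\left(o{\left(U{\left(d{\left(-4 \right)} \right)} \right)} \right)} = -102028 - \frac{1}{10} = - \frac{1020281}{10}$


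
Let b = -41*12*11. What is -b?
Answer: 5412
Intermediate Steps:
b = -5412 (b = -492*11 = -5412)
-b = -1*(-5412) = 5412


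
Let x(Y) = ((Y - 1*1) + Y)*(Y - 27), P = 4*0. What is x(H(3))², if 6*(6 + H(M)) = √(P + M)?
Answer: 1662337/9 - 203425*√3/18 ≈ 1.6513e+5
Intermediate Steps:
P = 0
H(M) = -6 + √M/6 (H(M) = -6 + √(0 + M)/6 = -6 + √M/6)
x(Y) = (-1 + 2*Y)*(-27 + Y) (x(Y) = ((Y - 1) + Y)*(-27 + Y) = ((-1 + Y) + Y)*(-27 + Y) = (-1 + 2*Y)*(-27 + Y))
x(H(3))² = (27 - 55*(-6 + √3/6) + 2*(-6 + √3/6)²)² = (27 + (330 - 55*√3/6) + 2*(-6 + √3/6)²)² = (357 + 2*(-6 + √3/6)² - 55*√3/6)²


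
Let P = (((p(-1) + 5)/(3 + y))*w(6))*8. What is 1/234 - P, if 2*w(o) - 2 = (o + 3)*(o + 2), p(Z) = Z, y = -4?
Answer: 277057/234 ≈ 1184.0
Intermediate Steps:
w(o) = 1 + (2 + o)*(3 + o)/2 (w(o) = 1 + ((o + 3)*(o + 2))/2 = 1 + ((3 + o)*(2 + o))/2 = 1 + ((2 + o)*(3 + o))/2 = 1 + (2 + o)*(3 + o)/2)
P = -1184 (P = (((-1 + 5)/(3 - 4))*(4 + (1/2)*6**2 + (5/2)*6))*8 = ((4/(-1))*(4 + (1/2)*36 + 15))*8 = ((4*(-1))*(4 + 18 + 15))*8 = -4*37*8 = -148*8 = -1184)
1/234 - P = 1/234 - 1*(-1184) = 1/234 + 1184 = 277057/234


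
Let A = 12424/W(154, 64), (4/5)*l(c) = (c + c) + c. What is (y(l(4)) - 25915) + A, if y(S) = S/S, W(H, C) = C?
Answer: -205759/8 ≈ -25720.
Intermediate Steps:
l(c) = 15*c/4 (l(c) = 5*((c + c) + c)/4 = 5*(2*c + c)/4 = 5*(3*c)/4 = 15*c/4)
y(S) = 1
A = 1553/8 (A = 12424/64 = 12424*(1/64) = 1553/8 ≈ 194.13)
(y(l(4)) - 25915) + A = (1 - 25915) + 1553/8 = -25914 + 1553/8 = -205759/8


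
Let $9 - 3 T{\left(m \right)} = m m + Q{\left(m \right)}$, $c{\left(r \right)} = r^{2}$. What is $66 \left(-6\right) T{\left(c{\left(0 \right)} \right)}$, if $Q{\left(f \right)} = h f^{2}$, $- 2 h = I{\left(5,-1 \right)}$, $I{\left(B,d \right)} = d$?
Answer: $-1188$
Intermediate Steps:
$h = \frac{1}{2}$ ($h = \left(- \frac{1}{2}\right) \left(-1\right) = \frac{1}{2} \approx 0.5$)
$Q{\left(f \right)} = \frac{f^{2}}{2}$
$T{\left(m \right)} = 3 - \frac{m^{2}}{2}$ ($T{\left(m \right)} = 3 - \frac{m m + \frac{m^{2}}{2}}{3} = 3 - \frac{m^{2} + \frac{m^{2}}{2}}{3} = 3 - \frac{\frac{3}{2} m^{2}}{3} = 3 - \frac{m^{2}}{2}$)
$66 \left(-6\right) T{\left(c{\left(0 \right)} \right)} = 66 \left(-6\right) \left(3 - \frac{\left(0^{2}\right)^{2}}{2}\right) = - 396 \left(3 - \frac{0^{2}}{2}\right) = - 396 \left(3 - 0\right) = - 396 \left(3 + 0\right) = \left(-396\right) 3 = -1188$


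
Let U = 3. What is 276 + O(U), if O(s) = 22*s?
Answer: 342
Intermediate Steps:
276 + O(U) = 276 + 22*3 = 276 + 66 = 342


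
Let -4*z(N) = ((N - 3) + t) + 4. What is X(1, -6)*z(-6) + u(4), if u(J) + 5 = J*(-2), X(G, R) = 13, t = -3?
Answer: 13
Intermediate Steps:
u(J) = -5 - 2*J (u(J) = -5 + J*(-2) = -5 - 2*J)
z(N) = ½ - N/4 (z(N) = -(((N - 3) - 3) + 4)/4 = -(((-3 + N) - 3) + 4)/4 = -((-6 + N) + 4)/4 = -(-2 + N)/4 = ½ - N/4)
X(1, -6)*z(-6) + u(4) = 13*(½ - ¼*(-6)) + (-5 - 2*4) = 13*(½ + 3/2) + (-5 - 8) = 13*2 - 13 = 26 - 13 = 13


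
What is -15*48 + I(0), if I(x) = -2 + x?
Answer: -722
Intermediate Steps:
-15*48 + I(0) = -15*48 + (-2 + 0) = -720 - 2 = -722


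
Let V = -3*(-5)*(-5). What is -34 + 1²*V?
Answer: -109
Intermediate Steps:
V = -75 (V = 15*(-5) = -75)
-34 + 1²*V = -34 + 1²*(-75) = -34 + 1*(-75) = -34 - 75 = -109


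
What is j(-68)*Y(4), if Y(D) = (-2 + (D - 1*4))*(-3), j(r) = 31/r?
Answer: -93/34 ≈ -2.7353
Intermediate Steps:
Y(D) = 18 - 3*D (Y(D) = (-2 + (D - 4))*(-3) = (-2 + (-4 + D))*(-3) = (-6 + D)*(-3) = 18 - 3*D)
j(-68)*Y(4) = (31/(-68))*(18 - 3*4) = (31*(-1/68))*(18 - 12) = -31/68*6 = -93/34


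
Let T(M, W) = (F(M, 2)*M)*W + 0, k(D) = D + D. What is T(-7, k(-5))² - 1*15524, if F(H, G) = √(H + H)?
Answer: -84124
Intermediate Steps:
F(H, G) = √2*√H (F(H, G) = √(2*H) = √2*√H)
k(D) = 2*D
T(M, W) = W*√2*M^(3/2) (T(M, W) = ((√2*√M)*M)*W + 0 = (√2*M^(3/2))*W + 0 = W*√2*M^(3/2) + 0 = W*√2*M^(3/2))
T(-7, k(-5))² - 1*15524 = ((2*(-5))*√2*(-7)^(3/2))² - 1*15524 = (-10*√2*(-7*I*√7))² - 15524 = (70*I*√14)² - 15524 = -68600 - 15524 = -84124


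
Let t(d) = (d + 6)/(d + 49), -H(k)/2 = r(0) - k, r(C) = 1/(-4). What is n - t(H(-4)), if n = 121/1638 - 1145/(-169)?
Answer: 12168851/1767402 ≈ 6.8852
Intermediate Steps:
r(C) = -¼
H(k) = ½ + 2*k (H(k) = -2*(-¼ - k) = ½ + 2*k)
t(d) = (6 + d)/(49 + d)
n = 145843/21294 (n = 121*(1/1638) - 1145*(-1/169) = 121/1638 + 1145/169 = 145843/21294 ≈ 6.8490)
n - t(H(-4)) = 145843/21294 - (6 + (½ + 2*(-4)))/(49 + (½ + 2*(-4))) = 145843/21294 - (6 + (½ - 8))/(49 + (½ - 8)) = 145843/21294 - (6 - 15/2)/(49 - 15/2) = 145843/21294 - (-3)/(83/2*2) = 145843/21294 - 2*(-3)/(83*2) = 145843/21294 - 1*(-3/83) = 145843/21294 + 3/83 = 12168851/1767402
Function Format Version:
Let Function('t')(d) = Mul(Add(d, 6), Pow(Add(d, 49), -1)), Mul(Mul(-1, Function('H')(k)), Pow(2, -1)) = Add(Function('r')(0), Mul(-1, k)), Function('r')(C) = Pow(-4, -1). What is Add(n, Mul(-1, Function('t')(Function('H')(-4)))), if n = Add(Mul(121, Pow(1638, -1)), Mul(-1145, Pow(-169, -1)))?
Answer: Rational(12168851, 1767402) ≈ 6.8852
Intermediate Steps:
Function('r')(C) = Rational(-1, 4)
Function('H')(k) = Add(Rational(1, 2), Mul(2, k)) (Function('H')(k) = Mul(-2, Add(Rational(-1, 4), Mul(-1, k))) = Add(Rational(1, 2), Mul(2, k)))
Function('t')(d) = Mul(Pow(Add(49, d), -1), Add(6, d)) (Function('t')(d) = Mul(Add(6, d), Pow(Add(49, d), -1)) = Mul(Pow(Add(49, d), -1), Add(6, d)))
n = Rational(145843, 21294) (n = Add(Mul(121, Rational(1, 1638)), Mul(-1145, Rational(-1, 169))) = Add(Rational(121, 1638), Rational(1145, 169)) = Rational(145843, 21294) ≈ 6.8490)
Add(n, Mul(-1, Function('t')(Function('H')(-4)))) = Add(Rational(145843, 21294), Mul(-1, Mul(Pow(Add(49, Add(Rational(1, 2), Mul(2, -4))), -1), Add(6, Add(Rational(1, 2), Mul(2, -4)))))) = Add(Rational(145843, 21294), Mul(-1, Mul(Pow(Add(49, Add(Rational(1, 2), -8)), -1), Add(6, Add(Rational(1, 2), -8))))) = Add(Rational(145843, 21294), Mul(-1, Mul(Pow(Add(49, Rational(-15, 2)), -1), Add(6, Rational(-15, 2))))) = Add(Rational(145843, 21294), Mul(-1, Mul(Pow(Rational(83, 2), -1), Rational(-3, 2)))) = Add(Rational(145843, 21294), Mul(-1, Mul(Rational(2, 83), Rational(-3, 2)))) = Add(Rational(145843, 21294), Mul(-1, Rational(-3, 83))) = Add(Rational(145843, 21294), Rational(3, 83)) = Rational(12168851, 1767402)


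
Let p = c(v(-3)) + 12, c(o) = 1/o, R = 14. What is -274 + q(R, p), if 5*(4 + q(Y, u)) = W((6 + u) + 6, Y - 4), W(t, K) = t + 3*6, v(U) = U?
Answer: -809/3 ≈ -269.67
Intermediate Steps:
W(t, K) = 18 + t (W(t, K) = t + 18 = 18 + t)
p = 35/3 (p = 1/(-3) + 12 = -1/3 + 12 = 35/3 ≈ 11.667)
q(Y, u) = 2 + u/5 (q(Y, u) = -4 + (18 + ((6 + u) + 6))/5 = -4 + (18 + (12 + u))/5 = -4 + (30 + u)/5 = -4 + (6 + u/5) = 2 + u/5)
-274 + q(R, p) = -274 + (2 + (1/5)*(35/3)) = -274 + (2 + 7/3) = -274 + 13/3 = -809/3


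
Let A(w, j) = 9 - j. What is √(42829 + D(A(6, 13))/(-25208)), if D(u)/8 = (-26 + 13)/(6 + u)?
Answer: 51*√653964842/6302 ≈ 206.95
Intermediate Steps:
D(u) = -104/(6 + u) (D(u) = 8*((-26 + 13)/(6 + u)) = 8*(-13/(6 + u)) = -104/(6 + u))
√(42829 + D(A(6, 13))/(-25208)) = √(42829 - 104/(6 + (9 - 1*13))/(-25208)) = √(42829 - 104/(6 + (9 - 13))*(-1/25208)) = √(42829 - 104/(6 - 4)*(-1/25208)) = √(42829 - 104/2*(-1/25208)) = √(42829 - 104*½*(-1/25208)) = √(42829 - 52*(-1/25208)) = √(42829 + 13/6302) = √(269908371/6302) = 51*√653964842/6302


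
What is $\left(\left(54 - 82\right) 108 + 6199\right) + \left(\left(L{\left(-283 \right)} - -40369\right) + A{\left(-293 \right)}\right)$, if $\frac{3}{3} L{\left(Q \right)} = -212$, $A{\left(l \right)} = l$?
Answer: $43039$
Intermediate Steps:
$L{\left(Q \right)} = -212$
$\left(\left(54 - 82\right) 108 + 6199\right) + \left(\left(L{\left(-283 \right)} - -40369\right) + A{\left(-293 \right)}\right) = \left(\left(54 - 82\right) 108 + 6199\right) - -39864 = \left(\left(-28\right) 108 + 6199\right) + \left(\left(-212 + \left(-930 + 41299\right)\right) - 293\right) = \left(-3024 + 6199\right) + \left(\left(-212 + 40369\right) - 293\right) = 3175 + \left(40157 - 293\right) = 3175 + 39864 = 43039$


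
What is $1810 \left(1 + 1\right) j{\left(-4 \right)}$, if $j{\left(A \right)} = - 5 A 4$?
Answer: $289600$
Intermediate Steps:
$j{\left(A \right)} = - 20 A$
$1810 \left(1 + 1\right) j{\left(-4 \right)} = 1810 \left(1 + 1\right) \left(\left(-20\right) \left(-4\right)\right) = 1810 \cdot 2 \cdot 80 = 1810 \cdot 160 = 289600$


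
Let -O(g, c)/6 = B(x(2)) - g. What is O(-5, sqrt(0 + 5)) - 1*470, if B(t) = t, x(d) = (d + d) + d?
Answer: -536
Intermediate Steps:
x(d) = 3*d (x(d) = 2*d + d = 3*d)
O(g, c) = -36 + 6*g (O(g, c) = -6*(3*2 - g) = -6*(6 - g) = -36 + 6*g)
O(-5, sqrt(0 + 5)) - 1*470 = (-36 + 6*(-5)) - 1*470 = (-36 - 30) - 470 = -66 - 470 = -536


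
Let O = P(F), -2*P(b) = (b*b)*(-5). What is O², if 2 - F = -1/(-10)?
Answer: 130321/1600 ≈ 81.451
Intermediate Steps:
F = 19/10 (F = 2 - (-1)/(-10) = 2 - (-1)*(-1)/10 = 2 - 1*⅒ = 2 - ⅒ = 19/10 ≈ 1.9000)
P(b) = 5*b²/2 (P(b) = -b*b*(-5)/2 = -b²*(-5)/2 = -(-5)*b²/2 = 5*b²/2)
O = 361/40 (O = 5*(19/10)²/2 = (5/2)*(361/100) = 361/40 ≈ 9.0250)
O² = (361/40)² = 130321/1600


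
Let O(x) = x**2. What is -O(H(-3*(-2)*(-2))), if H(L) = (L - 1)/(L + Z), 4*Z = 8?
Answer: -169/100 ≈ -1.6900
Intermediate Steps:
Z = 2 (Z = (1/4)*8 = 2)
H(L) = (-1 + L)/(2 + L) (H(L) = (L - 1)/(L + 2) = (-1 + L)/(2 + L))
-O(H(-3*(-2)*(-2))) = -((-1 - 3*(-2)*(-2))/(2 - 3*(-2)*(-2)))**2 = -((-1 + 6*(-2))/(2 + 6*(-2)))**2 = -((-1 - 12)/(2 - 12))**2 = -(-13/(-10))**2 = -(-1/10*(-13))**2 = -(13/10)**2 = -1*169/100 = -169/100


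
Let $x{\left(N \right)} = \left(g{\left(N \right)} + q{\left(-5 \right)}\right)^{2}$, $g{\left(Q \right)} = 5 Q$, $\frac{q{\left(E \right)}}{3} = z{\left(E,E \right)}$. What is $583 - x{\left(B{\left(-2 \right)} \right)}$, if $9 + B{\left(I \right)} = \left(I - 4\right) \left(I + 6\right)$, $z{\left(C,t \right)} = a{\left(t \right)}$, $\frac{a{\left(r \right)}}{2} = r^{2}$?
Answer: $358$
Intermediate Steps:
$a{\left(r \right)} = 2 r^{2}$
$z{\left(C,t \right)} = 2 t^{2}$
$q{\left(E \right)} = 6 E^{2}$ ($q{\left(E \right)} = 3 \cdot 2 E^{2} = 6 E^{2}$)
$B{\left(I \right)} = -9 + \left(-4 + I\right) \left(6 + I\right)$ ($B{\left(I \right)} = -9 + \left(I - 4\right) \left(I + 6\right) = -9 + \left(-4 + I\right) \left(6 + I\right)$)
$x{\left(N \right)} = \left(150 + 5 N\right)^{2}$ ($x{\left(N \right)} = \left(5 N + 6 \left(-5\right)^{2}\right)^{2} = \left(5 N + 6 \cdot 25\right)^{2} = \left(5 N + 150\right)^{2} = \left(150 + 5 N\right)^{2}$)
$583 - x{\left(B{\left(-2 \right)} \right)} = 583 - 25 \left(30 + \left(-33 + \left(-2\right)^{2} + 2 \left(-2\right)\right)\right)^{2} = 583 - 25 \left(30 - 33\right)^{2} = 583 - 25 \left(-3\right)^{2} = 583 - 25 \cdot 9 = 583 - 225 = 358$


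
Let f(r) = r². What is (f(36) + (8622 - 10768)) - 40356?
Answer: -41206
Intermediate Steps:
(f(36) + (8622 - 10768)) - 40356 = (36² + (8622 - 10768)) - 40356 = (1296 - 2146) - 40356 = -850 - 40356 = -41206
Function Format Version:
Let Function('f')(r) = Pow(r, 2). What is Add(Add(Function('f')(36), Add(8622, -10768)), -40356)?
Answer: -41206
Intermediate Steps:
Add(Add(Function('f')(36), Add(8622, -10768)), -40356) = Add(Add(Pow(36, 2), Add(8622, -10768)), -40356) = Add(Add(1296, -2146), -40356) = Add(-850, -40356) = -41206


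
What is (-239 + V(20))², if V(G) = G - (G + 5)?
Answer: 59536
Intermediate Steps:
V(G) = -5 (V(G) = G - (5 + G) = G + (-5 - G) = -5)
(-239 + V(20))² = (-239 - 5)² = (-244)² = 59536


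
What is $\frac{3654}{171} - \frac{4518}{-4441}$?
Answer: $\frac{1888888}{84379} \approx 22.386$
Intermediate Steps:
$\frac{3654}{171} - \frac{4518}{-4441} = 3654 \cdot \frac{1}{171} - - \frac{4518}{4441} = \frac{406}{19} + \frac{4518}{4441} = \frac{1888888}{84379}$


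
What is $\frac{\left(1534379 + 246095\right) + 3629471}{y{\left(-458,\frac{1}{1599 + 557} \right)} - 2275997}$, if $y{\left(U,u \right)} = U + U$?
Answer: $- \frac{1803315}{758971} \approx -2.376$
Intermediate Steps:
$y{\left(U,u \right)} = 2 U$
$\frac{\left(1534379 + 246095\right) + 3629471}{y{\left(-458,\frac{1}{1599 + 557} \right)} - 2275997} = \frac{\left(1534379 + 246095\right) + 3629471}{2 \left(-458\right) - 2275997} = \frac{1780474 + 3629471}{-916 - 2275997} = \frac{5409945}{-2276913} = 5409945 \left(- \frac{1}{2276913}\right) = - \frac{1803315}{758971}$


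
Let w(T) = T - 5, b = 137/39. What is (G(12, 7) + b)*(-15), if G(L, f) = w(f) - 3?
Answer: -490/13 ≈ -37.692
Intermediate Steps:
b = 137/39 (b = 137*(1/39) = 137/39 ≈ 3.5128)
w(T) = -5 + T
G(L, f) = -8 + f (G(L, f) = (-5 + f) - 3 = -8 + f)
(G(12, 7) + b)*(-15) = ((-8 + 7) + 137/39)*(-15) = (-1 + 137/39)*(-15) = (98/39)*(-15) = -490/13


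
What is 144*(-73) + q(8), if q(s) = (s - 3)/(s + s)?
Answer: -168187/16 ≈ -10512.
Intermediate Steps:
q(s) = (-3 + s)/(2*s) (q(s) = (-3 + s)/((2*s)) = (-3 + s)*(1/(2*s)) = (-3 + s)/(2*s))
144*(-73) + q(8) = 144*(-73) + (½)*(-3 + 8)/8 = -10512 + (½)*(⅛)*5 = -10512 + 5/16 = -168187/16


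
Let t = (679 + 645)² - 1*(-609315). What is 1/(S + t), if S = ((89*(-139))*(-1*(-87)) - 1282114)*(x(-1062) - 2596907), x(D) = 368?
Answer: 1/6123656571040 ≈ 1.6330e-13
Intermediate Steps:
S = 6123654208749 (S = ((89*(-139))*(-1*(-87)) - 1282114)*(368 - 2596907) = (-12371*87 - 1282114)*(-2596539) = (-1076277 - 1282114)*(-2596539) = -2358391*(-2596539) = 6123654208749)
t = 2362291 (t = 1324² + 609315 = 1752976 + 609315 = 2362291)
1/(S + t) = 1/(6123654208749 + 2362291) = 1/6123656571040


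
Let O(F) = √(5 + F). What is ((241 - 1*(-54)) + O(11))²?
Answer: 89401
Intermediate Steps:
((241 - 1*(-54)) + O(11))² = ((241 - 1*(-54)) + √(5 + 11))² = ((241 + 54) + √16)² = (295 + 4)² = 299² = 89401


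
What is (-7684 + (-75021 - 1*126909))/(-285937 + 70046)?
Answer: 209614/215891 ≈ 0.97093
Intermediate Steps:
(-7684 + (-75021 - 1*126909))/(-285937 + 70046) = (-7684 + (-75021 - 126909))/(-215891) = (-7684 - 201930)*(-1/215891) = -209614*(-1/215891) = 209614/215891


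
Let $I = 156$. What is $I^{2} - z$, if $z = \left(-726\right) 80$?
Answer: $82416$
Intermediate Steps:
$z = -58080$
$I^{2} - z = 156^{2} - -58080 = 24336 + 58080 = 82416$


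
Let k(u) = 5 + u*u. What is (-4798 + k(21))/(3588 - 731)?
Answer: -4352/2857 ≈ -1.5233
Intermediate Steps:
k(u) = 5 + u**2
(-4798 + k(21))/(3588 - 731) = (-4798 + (5 + 21**2))/(3588 - 731) = (-4798 + (5 + 441))/2857 = (-4798 + 446)*(1/2857) = -4352*1/2857 = -4352/2857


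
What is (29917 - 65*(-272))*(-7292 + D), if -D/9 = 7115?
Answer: -3394951219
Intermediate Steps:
D = -64035 (D = -9*7115 = -64035)
(29917 - 65*(-272))*(-7292 + D) = (29917 - 65*(-272))*(-7292 - 64035) = (29917 + 17680)*(-71327) = 47597*(-71327) = -3394951219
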